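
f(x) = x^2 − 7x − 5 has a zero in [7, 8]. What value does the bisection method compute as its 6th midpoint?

midpoint 7.5: f = -1.25 < 0 → [7.5, 8]
midpoint 7.75: f = 0.8125 > 0 → [7.5, 7.75]
midpoint 7.625: f = -0.234375 < 0 → [7.625, 7.75]
midpoint 7.6875: f = 0.2852 > 0 → [7.625, 7.6875]
midpoint 7.65625: f = 0.0244 > 0 → [7.625, 7.65625]
midpoint 7.640625: f = -0.1052 < 0 → [7.640625, 7.65625]

7.640625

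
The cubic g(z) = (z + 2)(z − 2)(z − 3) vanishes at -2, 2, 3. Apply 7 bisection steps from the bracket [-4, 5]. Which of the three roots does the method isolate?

-2

z = 0.5 gives g = 9.375, positive; keep [-4, 0.5]
z = -1.75 gives g = 4.453125, positive; keep [-4, -1.75]
z = -2.875 gives g = -25.060547, negative; keep [-2.875, -1.75]
z = -2.3125 gives g = -7.1594, negative; keep [-2.3125, -1.75]
z = -2.03125 gives g = -0.6338, negative; keep [-2.03125, -1.75]
z = -1.890625 gives g = 2.0811, positive; keep [-2.03125, -1.890625]
z = -1.9609375 gives g = 0.7676, positive; keep [-2.03125, -1.9609375]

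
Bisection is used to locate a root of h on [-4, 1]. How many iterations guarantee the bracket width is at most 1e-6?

Width after n steps is 5/2^n. Need 2^n ≥ 5/1e-6 = 5000000.
2^22 = 4194304 < 5000000 ≤ 2^23 = 8388608, so n = 23.

23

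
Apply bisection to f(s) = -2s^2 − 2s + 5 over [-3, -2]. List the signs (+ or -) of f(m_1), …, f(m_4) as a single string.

--+-

m = -2.5, f(m) = -2.5 (−); new bracket [-2.5, -2]
m = -2.25, f(m) = -0.625 (−); new bracket [-2.25, -2]
m = -2.125, f(m) = 0.21875 (+); new bracket [-2.25, -2.125]
m = -2.1875, f(m) = -0.1953 (−); new bracket [-2.1875, -2.125]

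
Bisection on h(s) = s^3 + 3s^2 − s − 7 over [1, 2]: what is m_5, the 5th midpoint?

s = 1.5 gives h = 1.625, positive; keep [1, 1.5]
s = 1.25 gives h = -1.609375, negative; keep [1.25, 1.5]
s = 1.375 gives h = -0.103516, negative; keep [1.375, 1.5]
s = 1.4375 gives h = 0.7322, positive; keep [1.375, 1.4375]
s = 1.40625 gives h = 0.3073, positive; keep [1.375, 1.40625]

1.40625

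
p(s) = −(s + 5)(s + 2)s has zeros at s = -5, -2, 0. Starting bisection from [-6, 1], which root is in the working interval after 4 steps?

m = -2.5, p(m) = -3.125 (−); new bracket [-6, -2.5]
m = -4.25, p(m) = -7.171875 (−); new bracket [-6, -4.25]
m = -5.125, p(m) = 2.001953 (+); new bracket [-5.125, -4.25]
m = -4.6875, p(m) = -3.9368 (−); new bracket [-5.125, -4.6875]

-5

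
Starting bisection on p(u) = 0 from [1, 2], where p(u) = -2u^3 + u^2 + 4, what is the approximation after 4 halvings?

midpoint 1.5: p = -0.5 < 0 → [1, 1.5]
midpoint 1.25: p = 1.65625 > 0 → [1.25, 1.5]
midpoint 1.375: p = 0.691406 > 0 → [1.375, 1.5]
midpoint 1.4375: p = 0.1255 > 0 → [1.4375, 1.5]

1.4375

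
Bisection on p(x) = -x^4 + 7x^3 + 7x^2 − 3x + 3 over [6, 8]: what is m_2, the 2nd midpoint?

7.5

p(7) = 325 > 0, so the root lies in [7, 8]
p(7.5) = 163.3125 > 0, so the root lies in [7.5, 8]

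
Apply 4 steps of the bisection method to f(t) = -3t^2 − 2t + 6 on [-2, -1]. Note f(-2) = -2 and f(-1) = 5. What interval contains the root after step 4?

m = -1.5, f(m) = 2.25 (+); new bracket [-2, -1.5]
m = -1.75, f(m) = 0.3125 (+); new bracket [-2, -1.75]
m = -1.875, f(m) = -0.796875 (−); new bracket [-1.875, -1.75]
m = -1.8125, f(m) = -0.2305 (−); new bracket [-1.8125, -1.75]

[-1.8125, -1.75]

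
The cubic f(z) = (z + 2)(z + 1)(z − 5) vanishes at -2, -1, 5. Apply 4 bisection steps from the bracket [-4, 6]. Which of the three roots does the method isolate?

m = 1, f(m) = -24 (−); new bracket [1, 6]
m = 3.5, f(m) = -37.125 (−); new bracket [3.5, 6]
m = 4.75, f(m) = -9.703125 (−); new bracket [4.75, 6]
m = 5.375, f(m) = 17.6309 (+); new bracket [4.75, 5.375]

5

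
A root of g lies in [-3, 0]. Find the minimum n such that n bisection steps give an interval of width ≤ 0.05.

6

Width after n steps is 3/2^n. Need 2^n ≥ 3/0.05 = 60.
2^5 = 32 < 60 ≤ 2^6 = 64, so n = 6.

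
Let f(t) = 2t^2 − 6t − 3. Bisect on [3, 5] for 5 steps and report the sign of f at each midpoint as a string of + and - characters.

f(4) = 5 > 0, so the root lies in [3, 4]
f(3.5) = 0.5 > 0, so the root lies in [3, 3.5]
f(3.25) = -1.375 < 0, so the root lies in [3.25, 3.5]
f(3.375) = -0.4688 < 0, so the root lies in [3.375, 3.5]
f(3.4375) = 0.0078 > 0, so the root lies in [3.375, 3.4375]

++--+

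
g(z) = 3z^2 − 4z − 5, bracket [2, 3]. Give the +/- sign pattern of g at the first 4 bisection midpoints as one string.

+++-

midpoint 2.5: g = 3.75 > 0 → [2, 2.5]
midpoint 2.25: g = 1.1875 > 0 → [2, 2.25]
midpoint 2.125: g = 0.046875 > 0 → [2, 2.125]
midpoint 2.0625: g = -0.4883 < 0 → [2.0625, 2.125]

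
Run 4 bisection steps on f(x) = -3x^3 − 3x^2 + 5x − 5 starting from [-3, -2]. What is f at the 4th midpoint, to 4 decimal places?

x = -2.5 gives f = 10.625, positive; keep [-2.5, -2]
x = -2.25 gives f = 2.734375, positive; keep [-2.25, -2]
x = -2.125 gives f = -0.384766, negative; keep [-2.25, -2.125]
x = -2.1875 gives f = 1.1096, positive; keep [-2.1875, -2.125]

1.1096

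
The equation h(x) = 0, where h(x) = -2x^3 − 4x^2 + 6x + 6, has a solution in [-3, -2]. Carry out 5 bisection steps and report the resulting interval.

midpoint -2.5: h = -2.75 < 0 → [-3, -2.5]
midpoint -2.75: h = 0.84375 > 0 → [-2.75, -2.5]
midpoint -2.625: h = -1.136719 < 0 → [-2.75, -2.625]
midpoint -2.6875: h = -0.1938 < 0 → [-2.75, -2.6875]
midpoint -2.71875: h = 0.3129 > 0 → [-2.71875, -2.6875]

[-2.71875, -2.6875]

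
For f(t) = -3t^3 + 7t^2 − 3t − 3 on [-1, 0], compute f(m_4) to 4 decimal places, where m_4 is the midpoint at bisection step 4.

-0.0964

f(-0.5) = 0.625 > 0, so the root lies in [-0.5, 0]
f(-0.25) = -1.765625 < 0, so the root lies in [-0.5, -0.25]
f(-0.375) = -0.732422 < 0, so the root lies in [-0.5, -0.375]
f(-0.4375) = -0.0964 < 0, so the root lies in [-0.5, -0.4375]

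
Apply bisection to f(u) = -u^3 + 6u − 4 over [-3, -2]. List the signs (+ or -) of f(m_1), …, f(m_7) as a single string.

midpoint -2.5: f = -3.375 < 0 → [-3, -2.5]
midpoint -2.75: f = 0.296875 > 0 → [-2.75, -2.5]
midpoint -2.625: f = -1.662109 < 0 → [-2.75, -2.625]
midpoint -2.6875: f = -0.7141 < 0 → [-2.75, -2.6875]
midpoint -2.71875: f = -0.2166 < 0 → [-2.75, -2.71875]
midpoint -2.734375: f = 0.0381 > 0 → [-2.734375, -2.71875]
midpoint -2.7265625: f = -0.0897 < 0 → [-2.734375, -2.7265625]

-+---+-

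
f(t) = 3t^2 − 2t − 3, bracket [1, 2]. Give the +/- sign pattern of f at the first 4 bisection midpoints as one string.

midpoint 1.5: f = 0.75 > 0 → [1, 1.5]
midpoint 1.25: f = -0.8125 < 0 → [1.25, 1.5]
midpoint 1.375: f = -0.078125 < 0 → [1.375, 1.5]
midpoint 1.4375: f = 0.3242 > 0 → [1.375, 1.4375]

+--+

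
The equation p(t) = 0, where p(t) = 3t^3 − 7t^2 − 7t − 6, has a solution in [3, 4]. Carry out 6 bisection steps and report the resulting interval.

[3.234375, 3.25]

midpoint 3.5: p = 12.375 > 0 → [3, 3.5]
midpoint 3.25: p = 0.296875 > 0 → [3, 3.25]
midpoint 3.125: p = -4.681641 < 0 → [3.125, 3.25]
midpoint 3.1875: p = -2.2771 < 0 → [3.1875, 3.25]
midpoint 3.21875: p = -1.0116 < 0 → [3.21875, 3.25]
midpoint 3.234375: p = -0.3627 < 0 → [3.234375, 3.25]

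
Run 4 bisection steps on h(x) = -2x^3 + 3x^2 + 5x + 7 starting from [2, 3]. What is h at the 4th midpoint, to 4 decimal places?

0.2983

m = 2.5, h(m) = 7 (+); new bracket [2.5, 3]
m = 2.75, h(m) = 1.84375 (+); new bracket [2.75, 3]
m = 2.875, h(m) = -1.355469 (−); new bracket [2.75, 2.875]
m = 2.8125, h(m) = 0.2983 (+); new bracket [2.8125, 2.875]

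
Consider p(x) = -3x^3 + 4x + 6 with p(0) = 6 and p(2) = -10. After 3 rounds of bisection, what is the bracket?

[1.5, 1.75]

x = 1 gives p = 7, positive; keep [1, 2]
x = 1.5 gives p = 1.875, positive; keep [1.5, 2]
x = 1.75 gives p = -3.078125, negative; keep [1.5, 1.75]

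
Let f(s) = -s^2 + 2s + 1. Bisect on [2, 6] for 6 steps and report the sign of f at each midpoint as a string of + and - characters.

midpoint 4: f = -7 < 0 → [2, 4]
midpoint 3: f = -2 < 0 → [2, 3]
midpoint 2.5: f = -0.25 < 0 → [2, 2.5]
midpoint 2.25: f = 0.4375 > 0 → [2.25, 2.5]
midpoint 2.375: f = 0.1094 > 0 → [2.375, 2.5]
midpoint 2.4375: f = -0.0664 < 0 → [2.375, 2.4375]

---++-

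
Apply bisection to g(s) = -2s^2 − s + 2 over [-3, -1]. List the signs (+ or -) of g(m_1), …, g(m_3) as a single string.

--+

g(-2) = -4 < 0, so the root lies in [-2, -1]
g(-1.5) = -1 < 0, so the root lies in [-1.5, -1]
g(-1.25) = 0.125 > 0, so the root lies in [-1.5, -1.25]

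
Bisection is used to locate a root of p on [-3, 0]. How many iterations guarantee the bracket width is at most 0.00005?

Width after n steps is 3/2^n. Need 2^n ≥ 3/0.00005 = 60000.
2^15 = 32768 < 60000 ≤ 2^16 = 65536, so n = 16.

16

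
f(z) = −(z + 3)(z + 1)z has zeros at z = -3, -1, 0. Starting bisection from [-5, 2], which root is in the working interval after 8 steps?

-3

f(-1.5) = -1.125 < 0, so the root lies in [-5, -1.5]
f(-3.25) = 1.828125 > 0, so the root lies in [-3.25, -1.5]
f(-2.375) = -2.041016 < 0, so the root lies in [-3.25, -2.375]
f(-2.8125) = -0.9558 < 0, so the root lies in [-3.25, -2.8125]
f(-3.03125) = 0.1924 > 0, so the root lies in [-3.03125, -2.8125]
f(-2.921875) = -0.4387 < 0, so the root lies in [-3.03125, -2.921875]
f(-2.9765625) = -0.1379 < 0, so the root lies in [-3.03125, -2.9765625]
f(-3.00390625) = 0.0235 > 0, so the root lies in [-3.00390625, -2.9765625]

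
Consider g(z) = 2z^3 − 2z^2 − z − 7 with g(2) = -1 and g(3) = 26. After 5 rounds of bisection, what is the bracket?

midpoint 2.5: g = 9.25 > 0 → [2, 2.5]
midpoint 2.25: g = 3.40625 > 0 → [2, 2.25]
midpoint 2.125: g = 1.035156 > 0 → [2, 2.125]
midpoint 2.0625: g = -0.0229 < 0 → [2.0625, 2.125]
midpoint 2.09375: g = 0.4958 > 0 → [2.0625, 2.09375]

[2.0625, 2.09375]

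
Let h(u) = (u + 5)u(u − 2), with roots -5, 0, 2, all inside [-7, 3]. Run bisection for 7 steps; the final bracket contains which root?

h(-2) = 24 > 0, so the root lies in [-7, -2]
h(-4.5) = 14.625 > 0, so the root lies in [-7, -4.5]
h(-5.75) = -33.421875 < 0, so the root lies in [-5.75, -4.5]
h(-5.125) = -4.5645 < 0, so the root lies in [-5.125, -4.5]
h(-4.8125) = 6.1472 > 0, so the root lies in [-5.125, -4.8125]
h(-4.96875) = 1.0821 > 0, so the root lies in [-5.125, -4.96875]
h(-5.046875) = -1.6671 < 0, so the root lies in [-5.046875, -4.96875]

-5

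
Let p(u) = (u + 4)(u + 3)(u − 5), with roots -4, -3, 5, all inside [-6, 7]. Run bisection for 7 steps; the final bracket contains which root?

5

p(0.5) = -70.875 < 0, so the root lies in [0.5, 7]
p(3.75) = -65.390625 < 0, so the root lies in [3.75, 7]
p(5.375) = 29.443359 > 0, so the root lies in [3.75, 5.375]
p(4.5625) = -28.3298 < 0, so the root lies in [4.5625, 5.375]
p(4.96875) = -2.2334 < 0, so the root lies in [4.96875, 5.375]
p(5.171875) = 12.8823 > 0, so the root lies in [4.96875, 5.171875]
p(5.0703125) = 5.1469 > 0, so the root lies in [4.96875, 5.0703125]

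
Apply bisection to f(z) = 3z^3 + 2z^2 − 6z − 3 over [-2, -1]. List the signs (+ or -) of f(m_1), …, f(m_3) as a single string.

m = -1.5, f(m) = 0.375 (+); new bracket [-2, -1.5]
m = -1.75, f(m) = -2.453125 (−); new bracket [-1.75, -1.5]
m = -1.625, f(m) = -0.841797 (−); new bracket [-1.625, -1.5]

+--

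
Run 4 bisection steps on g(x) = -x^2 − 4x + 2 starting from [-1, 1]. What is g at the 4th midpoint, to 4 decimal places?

0.3594

g(0) = 2 > 0, so the root lies in [0, 1]
g(0.5) = -0.25 < 0, so the root lies in [0, 0.5]
g(0.25) = 0.9375 > 0, so the root lies in [0.25, 0.5]
g(0.375) = 0.3594 > 0, so the root lies in [0.375, 0.5]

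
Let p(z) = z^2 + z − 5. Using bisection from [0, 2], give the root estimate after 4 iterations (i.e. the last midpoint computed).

p(1) = -3 < 0, so the root lies in [1, 2]
p(1.5) = -1.25 < 0, so the root lies in [1.5, 2]
p(1.75) = -0.1875 < 0, so the root lies in [1.75, 2]
p(1.875) = 0.3906 > 0, so the root lies in [1.75, 1.875]

1.875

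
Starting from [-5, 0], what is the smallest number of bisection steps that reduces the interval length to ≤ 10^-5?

Width after n steps is 5/2^n. Need 2^n ≥ 5/10^-5 = 500000.
2^18 = 262144 < 500000 ≤ 2^19 = 524288, so n = 19.

19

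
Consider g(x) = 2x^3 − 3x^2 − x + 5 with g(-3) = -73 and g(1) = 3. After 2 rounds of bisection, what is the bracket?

midpoint -1: g = 1 > 0 → [-3, -1]
midpoint -2: g = -21 < 0 → [-2, -1]

[-2, -1]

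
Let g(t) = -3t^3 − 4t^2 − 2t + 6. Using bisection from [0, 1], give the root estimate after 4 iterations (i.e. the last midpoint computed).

m = 0.5, g(m) = 3.625 (+); new bracket [0.5, 1]
m = 0.75, g(m) = 0.984375 (+); new bracket [0.75, 1]
m = 0.875, g(m) = -0.822266 (−); new bracket [0.75, 0.875]
m = 0.8125, g(m) = 0.1252 (+); new bracket [0.8125, 0.875]

0.8125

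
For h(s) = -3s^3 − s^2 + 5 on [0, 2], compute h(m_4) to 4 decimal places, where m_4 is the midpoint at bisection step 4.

h(1) = 1 > 0, so the root lies in [1, 2]
h(1.5) = -7.375 < 0, so the root lies in [1, 1.5]
h(1.25) = -2.421875 < 0, so the root lies in [1, 1.25]
h(1.125) = -0.5371 < 0, so the root lies in [1, 1.125]

-0.5371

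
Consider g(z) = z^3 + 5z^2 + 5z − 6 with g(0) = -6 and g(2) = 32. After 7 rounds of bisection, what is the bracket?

z = 1 gives g = 5, positive; keep [0, 1]
z = 0.5 gives g = -2.125, negative; keep [0.5, 1]
z = 0.75 gives g = 0.984375, positive; keep [0.5, 0.75]
z = 0.625 gives g = -0.6777, negative; keep [0.625, 0.75]
z = 0.6875 gives g = 0.1257, positive; keep [0.625, 0.6875]
z = 0.65625 gives g = -0.2828, negative; keep [0.65625, 0.6875]
z = 0.671875 gives g = -0.0802, negative; keep [0.671875, 0.6875]

[0.671875, 0.6875]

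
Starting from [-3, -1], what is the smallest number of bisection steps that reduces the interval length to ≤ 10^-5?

18

Width after n steps is 2/2^n. Need 2^n ≥ 2/10^-5 = 200000.
2^17 = 131072 < 200000 ≤ 2^18 = 262144, so n = 18.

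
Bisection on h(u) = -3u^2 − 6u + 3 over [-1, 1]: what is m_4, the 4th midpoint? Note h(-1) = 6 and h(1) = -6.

0.375

u = 0 gives h = 3, positive; keep [0, 1]
u = 0.5 gives h = -0.75, negative; keep [0, 0.5]
u = 0.25 gives h = 1.3125, positive; keep [0.25, 0.5]
u = 0.375 gives h = 0.3281, positive; keep [0.375, 0.5]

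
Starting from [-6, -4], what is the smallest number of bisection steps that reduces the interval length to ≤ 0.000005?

19

Width after n steps is 2/2^n. Need 2^n ≥ 2/0.000005 = 400000.
2^18 = 262144 < 400000 ≤ 2^19 = 524288, so n = 19.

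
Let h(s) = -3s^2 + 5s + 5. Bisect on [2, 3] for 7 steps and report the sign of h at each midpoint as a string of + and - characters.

-+-++++

midpoint 2.5: h = -1.25 < 0 → [2, 2.5]
midpoint 2.25: h = 1.0625 > 0 → [2.25, 2.5]
midpoint 2.375: h = -0.046875 < 0 → [2.25, 2.375]
midpoint 2.3125: h = 0.5195 > 0 → [2.3125, 2.375]
midpoint 2.34375: h = 0.2393 > 0 → [2.34375, 2.375]
midpoint 2.359375: h = 0.0969 > 0 → [2.359375, 2.375]
midpoint 2.3671875: h = 0.0252 > 0 → [2.3671875, 2.375]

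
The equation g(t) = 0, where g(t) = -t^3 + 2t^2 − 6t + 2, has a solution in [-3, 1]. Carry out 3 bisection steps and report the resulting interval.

midpoint -1: g = 11 > 0 → [-1, 1]
midpoint 0: g = 2 > 0 → [0, 1]
midpoint 0.5: g = -0.625 < 0 → [0, 0.5]

[0, 0.5]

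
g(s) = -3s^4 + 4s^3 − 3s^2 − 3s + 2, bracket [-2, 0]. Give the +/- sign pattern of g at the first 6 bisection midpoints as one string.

-+-+++

midpoint -1: g = -5 < 0 → [-1, 0]
midpoint -0.5: g = 2.0625 > 0 → [-1, -0.5]
midpoint -0.75: g = -0.074219 < 0 → [-0.75, -0.5]
midpoint -0.625: g = 1.2688 > 0 → [-0.75, -0.625]
midpoint -0.6875: g = 0.6745 > 0 → [-0.75, -0.6875]
midpoint -0.71875: g = 0.3206 > 0 → [-0.75, -0.71875]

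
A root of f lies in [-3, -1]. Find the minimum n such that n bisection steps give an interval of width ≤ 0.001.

11

Width after n steps is 2/2^n. Need 2^n ≥ 2/0.001 = 2000.
2^10 = 1024 < 2000 ≤ 2^11 = 2048, so n = 11.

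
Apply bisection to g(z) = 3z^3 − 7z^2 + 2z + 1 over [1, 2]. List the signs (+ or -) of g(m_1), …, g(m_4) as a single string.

midpoint 1.5: g = -1.625 < 0 → [1.5, 2]
midpoint 1.75: g = -0.859375 < 0 → [1.75, 2]
midpoint 1.875: g = -0.083984 < 0 → [1.875, 2]
midpoint 1.9375: g = 0.4172 > 0 → [1.875, 1.9375]

---+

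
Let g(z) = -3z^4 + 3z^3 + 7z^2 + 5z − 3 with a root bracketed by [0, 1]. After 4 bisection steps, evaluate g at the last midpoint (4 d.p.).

m = 0.5, g(m) = 1.4375 (+); new bracket [0, 0.5]
m = 0.25, g(m) = -1.277344 (−); new bracket [0.25, 0.5]
m = 0.375, g(m) = -0.041748 (−); new bracket [0.375, 0.5]
m = 0.4375, g(m) = 0.6687 (+); new bracket [0.375, 0.4375]

0.6687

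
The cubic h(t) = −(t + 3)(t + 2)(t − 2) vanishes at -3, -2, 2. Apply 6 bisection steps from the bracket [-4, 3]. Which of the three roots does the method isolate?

2

h(-0.5) = 9.375 > 0, so the root lies in [-0.5, 3]
h(1.25) = 10.359375 > 0, so the root lies in [1.25, 3]
h(2.125) = -2.642578 < 0, so the root lies in [1.25, 2.125]
h(1.6875) = 5.4016 > 0, so the root lies in [1.6875, 2.125]
h(1.90625) = 1.7967 > 0, so the root lies in [1.90625, 2.125]
h(2.015625) = -0.3147 < 0, so the root lies in [1.90625, 2.015625]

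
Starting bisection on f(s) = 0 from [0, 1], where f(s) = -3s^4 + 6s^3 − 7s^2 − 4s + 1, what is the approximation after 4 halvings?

s = 0.5 gives f = -2.1875, negative; keep [0, 0.5]
s = 0.25 gives f = -0.355469, negative; keep [0, 0.25]
s = 0.125 gives f = 0.401611, positive; keep [0.125, 0.25]
s = 0.1875 gives f = 0.0397, positive; keep [0.1875, 0.25]

0.1875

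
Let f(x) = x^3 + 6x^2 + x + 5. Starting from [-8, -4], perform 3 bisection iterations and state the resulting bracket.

[-6, -5.5]

f(-6) = -1 < 0, so the root lies in [-6, -4]
f(-5) = 25 > 0, so the root lies in [-6, -5]
f(-5.5) = 14.625 > 0, so the root lies in [-6, -5.5]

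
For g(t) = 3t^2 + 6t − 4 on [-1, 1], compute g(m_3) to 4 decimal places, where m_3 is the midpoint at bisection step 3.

2.1875

midpoint 0: g = -4 < 0 → [0, 1]
midpoint 0.5: g = -0.25 < 0 → [0.5, 1]
midpoint 0.75: g = 2.1875 > 0 → [0.5, 0.75]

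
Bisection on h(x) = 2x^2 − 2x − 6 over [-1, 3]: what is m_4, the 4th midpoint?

2.25

m = 1, h(m) = -6 (−); new bracket [1, 3]
m = 2, h(m) = -2 (−); new bracket [2, 3]
m = 2.5, h(m) = 1.5 (+); new bracket [2, 2.5]
m = 2.25, h(m) = -0.375 (−); new bracket [2.25, 2.5]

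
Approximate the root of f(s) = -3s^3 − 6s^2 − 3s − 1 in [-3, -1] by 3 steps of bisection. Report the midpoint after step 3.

-1.25

f(-2) = 5 > 0, so the root lies in [-2, -1]
f(-1.5) = 0.125 > 0, so the root lies in [-1.5, -1]
f(-1.25) = -0.765625 < 0, so the root lies in [-1.5, -1.25]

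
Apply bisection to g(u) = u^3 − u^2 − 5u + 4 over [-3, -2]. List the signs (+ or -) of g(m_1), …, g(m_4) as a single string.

g(-2.5) = -5.375 < 0, so the root lies in [-2.5, -2]
g(-2.25) = -1.203125 < 0, so the root lies in [-2.25, -2]
g(-2.125) = 0.513672 > 0, so the root lies in [-2.25, -2.125]
g(-2.1875) = -0.3152 < 0, so the root lies in [-2.1875, -2.125]

--+-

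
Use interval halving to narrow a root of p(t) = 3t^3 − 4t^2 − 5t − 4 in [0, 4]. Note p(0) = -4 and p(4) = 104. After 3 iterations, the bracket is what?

[2, 2.5]

t = 2 gives p = -6, negative; keep [2, 4]
t = 3 gives p = 26, positive; keep [2, 3]
t = 2.5 gives p = 5.375, positive; keep [2, 2.5]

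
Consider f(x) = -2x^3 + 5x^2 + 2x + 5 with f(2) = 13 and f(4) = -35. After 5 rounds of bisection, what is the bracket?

x = 3 gives f = 2, positive; keep [3, 4]
x = 3.5 gives f = -12.5, negative; keep [3, 3.5]
x = 3.25 gives f = -4.34375, negative; keep [3, 3.25]
x = 3.125 gives f = -0.957, negative; keep [3, 3.125]
x = 3.0625 gives f = 0.5737, positive; keep [3.0625, 3.125]

[3.0625, 3.125]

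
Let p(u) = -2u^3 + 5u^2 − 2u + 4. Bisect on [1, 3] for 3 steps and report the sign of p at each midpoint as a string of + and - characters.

+-+

u = 2 gives p = 4, positive; keep [2, 3]
u = 2.5 gives p = -1, negative; keep [2, 2.5]
u = 2.25 gives p = 2.03125, positive; keep [2.25, 2.5]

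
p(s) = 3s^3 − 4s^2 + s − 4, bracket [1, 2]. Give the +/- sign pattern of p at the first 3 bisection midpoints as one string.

-+-

p(1.5) = -1.375 < 0, so the root lies in [1.5, 2]
p(1.75) = 1.578125 > 0, so the root lies in [1.5, 1.75]
p(1.625) = -0.064453 < 0, so the root lies in [1.625, 1.75]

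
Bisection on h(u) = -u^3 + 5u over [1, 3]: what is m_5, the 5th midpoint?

h(2) = 2 > 0, so the root lies in [2, 3]
h(2.5) = -3.125 < 0, so the root lies in [2, 2.5]
h(2.25) = -0.140625 < 0, so the root lies in [2, 2.25]
h(2.125) = 1.0293 > 0, so the root lies in [2.125, 2.25]
h(2.1875) = 0.47 > 0, so the root lies in [2.1875, 2.25]

2.1875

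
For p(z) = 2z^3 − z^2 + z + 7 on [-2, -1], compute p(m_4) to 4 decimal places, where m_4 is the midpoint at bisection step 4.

m = -1.5, p(m) = -3.5 (−); new bracket [-1.5, -1]
m = -1.25, p(m) = 0.28125 (+); new bracket [-1.5, -1.25]
m = -1.375, p(m) = -1.464844 (−); new bracket [-1.375, -1.25]
m = -1.3125, p(m) = -0.5571 (−); new bracket [-1.3125, -1.25]

-0.5571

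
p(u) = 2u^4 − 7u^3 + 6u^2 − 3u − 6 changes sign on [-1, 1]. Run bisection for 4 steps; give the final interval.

[-0.625, -0.5]

midpoint 0: p = -6 < 0 → [-1, 0]
midpoint -0.5: p = -2 < 0 → [-1, -0.5]
midpoint -0.75: p = 3.210938 > 0 → [-0.75, -0.5]
midpoint -0.625: p = 0.2329 > 0 → [-0.625, -0.5]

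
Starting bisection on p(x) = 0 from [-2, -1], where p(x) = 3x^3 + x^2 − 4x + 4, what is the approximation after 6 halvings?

x = -1.5 gives p = 2.125, positive; keep [-2, -1.5]
x = -1.75 gives p = -2.015625, negative; keep [-1.75, -1.5]
x = -1.625 gives p = 0.267578, positive; keep [-1.75, -1.625]
x = -1.6875 gives p = -0.8186, negative; keep [-1.6875, -1.625]
x = -1.65625 gives p = -0.2619, negative; keep [-1.65625, -1.625]
x = -1.640625 gives p = 0.0062, positive; keep [-1.65625, -1.640625]

-1.640625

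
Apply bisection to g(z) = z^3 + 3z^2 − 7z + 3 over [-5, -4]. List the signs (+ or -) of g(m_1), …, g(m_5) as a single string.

midpoint -4.5: g = 4.125 > 0 → [-5, -4.5]
midpoint -4.75: g = -3.234375 < 0 → [-4.75, -4.5]
midpoint -4.625: g = 0.615234 > 0 → [-4.75, -4.625]
midpoint -4.6875: g = -1.2664 < 0 → [-4.6875, -4.625]
midpoint -4.65625: g = -0.3148 < 0 → [-4.65625, -4.625]

+-+--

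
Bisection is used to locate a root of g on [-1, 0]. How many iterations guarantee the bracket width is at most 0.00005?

15

Width after n steps is 1/2^n. Need 2^n ≥ 1/0.00005 = 20000.
2^14 = 16384 < 20000 ≤ 2^15 = 32768, so n = 15.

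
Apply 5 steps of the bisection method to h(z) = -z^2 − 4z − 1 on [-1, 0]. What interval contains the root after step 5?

midpoint -0.5: h = 0.75 > 0 → [-0.5, 0]
midpoint -0.25: h = -0.0625 < 0 → [-0.5, -0.25]
midpoint -0.375: h = 0.359375 > 0 → [-0.375, -0.25]
midpoint -0.3125: h = 0.1523 > 0 → [-0.3125, -0.25]
midpoint -0.28125: h = 0.0459 > 0 → [-0.28125, -0.25]

[-0.28125, -0.25]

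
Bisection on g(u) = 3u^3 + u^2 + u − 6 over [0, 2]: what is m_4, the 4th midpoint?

1.125

g(1) = -1 < 0, so the root lies in [1, 2]
g(1.5) = 7.875 > 0, so the root lies in [1, 1.5]
g(1.25) = 2.671875 > 0, so the root lies in [1, 1.25]
g(1.125) = 0.6621 > 0, so the root lies in [1, 1.125]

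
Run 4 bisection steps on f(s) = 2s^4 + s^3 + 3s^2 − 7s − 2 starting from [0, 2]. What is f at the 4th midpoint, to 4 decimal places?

f(1) = -3 < 0, so the root lies in [1, 2]
f(1.5) = 7.75 > 0, so the root lies in [1, 1.5]
f(1.25) = 0.773438 > 0, so the root lies in [1, 1.25]
f(1.125) = -1.4507 < 0, so the root lies in [1.125, 1.25]

-1.4507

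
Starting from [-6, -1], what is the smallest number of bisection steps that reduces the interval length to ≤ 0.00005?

17

Width after n steps is 5/2^n. Need 2^n ≥ 5/0.00005 = 100000.
2^16 = 65536 < 100000 ≤ 2^17 = 131072, so n = 17.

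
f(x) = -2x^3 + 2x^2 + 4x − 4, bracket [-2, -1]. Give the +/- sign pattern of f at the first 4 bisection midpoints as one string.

x = -1.5 gives f = 1.25, positive; keep [-1.5, -1]
x = -1.25 gives f = -1.96875, negative; keep [-1.5, -1.25]
x = -1.375 gives f = -0.519531, negative; keep [-1.5, -1.375]
x = -1.4375 gives f = 0.3237, positive; keep [-1.4375, -1.375]

+--+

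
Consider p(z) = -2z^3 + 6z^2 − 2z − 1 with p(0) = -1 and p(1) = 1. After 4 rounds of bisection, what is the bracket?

midpoint 0.5: p = -0.75 < 0 → [0.5, 1]
midpoint 0.75: p = 0.03125 > 0 → [0.5, 0.75]
midpoint 0.625: p = -0.394531 < 0 → [0.625, 0.75]
midpoint 0.6875: p = -0.189 < 0 → [0.6875, 0.75]

[0.6875, 0.75]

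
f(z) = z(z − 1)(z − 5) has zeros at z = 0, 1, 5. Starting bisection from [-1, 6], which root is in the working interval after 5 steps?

5

m = 2.5, f(m) = -9.375 (−); new bracket [2.5, 6]
m = 4.25, f(m) = -10.359375 (−); new bracket [4.25, 6]
m = 5.125, f(m) = 2.642578 (+); new bracket [4.25, 5.125]
m = 4.6875, f(m) = -5.4016 (−); new bracket [4.6875, 5.125]
m = 4.90625, f(m) = -1.7967 (−); new bracket [4.90625, 5.125]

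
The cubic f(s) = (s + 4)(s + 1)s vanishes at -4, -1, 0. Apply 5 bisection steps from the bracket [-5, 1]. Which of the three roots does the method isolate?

m = -2, f(m) = 4 (+); new bracket [-5, -2]
m = -3.5, f(m) = 4.375 (+); new bracket [-5, -3.5]
m = -4.25, f(m) = -3.453125 (−); new bracket [-4.25, -3.5]
m = -3.875, f(m) = 1.3926 (+); new bracket [-4.25, -3.875]
m = -4.0625, f(m) = -0.7776 (−); new bracket [-4.0625, -3.875]

-4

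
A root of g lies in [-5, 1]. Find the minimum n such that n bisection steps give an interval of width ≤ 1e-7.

26

Width after n steps is 6/2^n. Need 2^n ≥ 6/1e-7 = 60000000.
2^25 = 33554432 < 60000000 ≤ 2^26 = 67108864, so n = 26.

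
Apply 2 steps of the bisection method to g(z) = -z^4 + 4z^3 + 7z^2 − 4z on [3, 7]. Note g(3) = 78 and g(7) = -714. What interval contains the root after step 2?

[5, 6]

midpoint 5: g = 30 > 0 → [5, 7]
midpoint 6: g = -204 < 0 → [5, 6]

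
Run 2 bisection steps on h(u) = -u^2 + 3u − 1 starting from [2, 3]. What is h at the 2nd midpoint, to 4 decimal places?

-0.3125

h(2.5) = 0.25 > 0, so the root lies in [2.5, 3]
h(2.75) = -0.3125 < 0, so the root lies in [2.5, 2.75]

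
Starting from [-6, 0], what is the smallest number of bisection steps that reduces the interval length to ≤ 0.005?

11

Width after n steps is 6/2^n. Need 2^n ≥ 6/0.005 = 1200.
2^10 = 1024 < 1200 ≤ 2^11 = 2048, so n = 11.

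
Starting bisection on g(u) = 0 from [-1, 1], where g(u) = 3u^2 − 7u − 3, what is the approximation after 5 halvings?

-0.3125

m = 0, g(m) = -3 (−); new bracket [-1, 0]
m = -0.5, g(m) = 1.25 (+); new bracket [-0.5, 0]
m = -0.25, g(m) = -1.0625 (−); new bracket [-0.5, -0.25]
m = -0.375, g(m) = 0.0469 (+); new bracket [-0.375, -0.25]
m = -0.3125, g(m) = -0.5195 (−); new bracket [-0.375, -0.3125]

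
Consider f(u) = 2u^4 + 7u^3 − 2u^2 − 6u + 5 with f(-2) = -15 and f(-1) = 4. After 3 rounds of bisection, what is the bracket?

[-1.375, -1.25]

midpoint -1.5: f = -4 < 0 → [-1.5, -1]
midpoint -1.25: f = 0.585938 > 0 → [-1.5, -1.25]
midpoint -1.375: f = -1.57959 < 0 → [-1.375, -1.25]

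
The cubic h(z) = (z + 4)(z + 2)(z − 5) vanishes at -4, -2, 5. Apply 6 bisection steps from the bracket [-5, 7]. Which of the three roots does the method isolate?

h(1) = -60 < 0, so the root lies in [1, 7]
h(4) = -48 < 0, so the root lies in [4, 7]
h(5.5) = 35.625 > 0, so the root lies in [4, 5.5]
h(4.75) = -14.7656 < 0, so the root lies in [4.75, 5.5]
h(5.125) = 8.127 > 0, so the root lies in [4.75, 5.125]
h(4.9375) = -3.8752 < 0, so the root lies in [4.9375, 5.125]

5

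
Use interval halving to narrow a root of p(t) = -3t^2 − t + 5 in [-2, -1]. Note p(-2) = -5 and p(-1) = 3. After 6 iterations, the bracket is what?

[-1.46875, -1.453125]

m = -1.5, p(m) = -0.25 (−); new bracket [-1.5, -1]
m = -1.25, p(m) = 1.5625 (+); new bracket [-1.5, -1.25]
m = -1.375, p(m) = 0.703125 (+); new bracket [-1.5, -1.375]
m = -1.4375, p(m) = 0.2383 (+); new bracket [-1.5, -1.4375]
m = -1.46875, p(m) = -0.0029 (−); new bracket [-1.46875, -1.4375]
m = -1.453125, p(m) = 0.1184 (+); new bracket [-1.46875, -1.453125]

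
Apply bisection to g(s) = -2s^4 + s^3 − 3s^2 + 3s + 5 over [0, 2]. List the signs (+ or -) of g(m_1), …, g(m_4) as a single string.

+-+-

midpoint 1: g = 4 > 0 → [1, 2]
midpoint 1.5: g = -4 < 0 → [1, 1.5]
midpoint 1.25: g = 1.132812 > 0 → [1.25, 1.5]
midpoint 1.375: g = -1.0962 < 0 → [1.25, 1.375]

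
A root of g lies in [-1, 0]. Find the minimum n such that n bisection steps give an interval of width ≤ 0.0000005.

21

Width after n steps is 1/2^n. Need 2^n ≥ 1/0.0000005 = 2000000.
2^20 = 1048576 < 2000000 ≤ 2^21 = 2097152, so n = 21.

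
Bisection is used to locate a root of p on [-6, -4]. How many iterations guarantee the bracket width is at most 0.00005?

Width after n steps is 2/2^n. Need 2^n ≥ 2/0.00005 = 40000.
2^15 = 32768 < 40000 ≤ 2^16 = 65536, so n = 16.

16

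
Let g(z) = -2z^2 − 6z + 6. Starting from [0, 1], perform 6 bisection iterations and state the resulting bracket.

z = 0.5 gives g = 2.5, positive; keep [0.5, 1]
z = 0.75 gives g = 0.375, positive; keep [0.75, 1]
z = 0.875 gives g = -0.78125, negative; keep [0.75, 0.875]
z = 0.8125 gives g = -0.1953, negative; keep [0.75, 0.8125]
z = 0.78125 gives g = 0.0918, positive; keep [0.78125, 0.8125]
z = 0.796875 gives g = -0.0513, negative; keep [0.78125, 0.796875]

[0.78125, 0.796875]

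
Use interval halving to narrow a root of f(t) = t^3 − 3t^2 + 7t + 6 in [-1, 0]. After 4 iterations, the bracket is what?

m = -0.5, f(m) = 1.625 (+); new bracket [-1, -0.5]
m = -0.75, f(m) = -1.359375 (−); new bracket [-0.75, -0.5]
m = -0.625, f(m) = 0.208984 (+); new bracket [-0.75, -0.625]
m = -0.6875, f(m) = -0.5554 (−); new bracket [-0.6875, -0.625]

[-0.6875, -0.625]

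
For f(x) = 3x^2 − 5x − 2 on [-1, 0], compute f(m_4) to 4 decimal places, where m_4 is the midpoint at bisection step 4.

-0.1445

midpoint -0.5: f = 1.25 > 0 → [-0.5, 0]
midpoint -0.25: f = -0.5625 < 0 → [-0.5, -0.25]
midpoint -0.375: f = 0.296875 > 0 → [-0.375, -0.25]
midpoint -0.3125: f = -0.1445 < 0 → [-0.375, -0.3125]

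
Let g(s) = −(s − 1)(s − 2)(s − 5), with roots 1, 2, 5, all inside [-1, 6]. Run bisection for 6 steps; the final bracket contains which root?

5

m = 2.5, g(m) = 1.875 (+); new bracket [2.5, 6]
m = 4.25, g(m) = 5.484375 (+); new bracket [4.25, 6]
m = 5.125, g(m) = -1.611328 (−); new bracket [4.25, 5.125]
m = 4.6875, g(m) = 3.0969 (+); new bracket [4.6875, 5.125]
m = 4.90625, g(m) = 1.0643 (+); new bracket [4.90625, 5.125]
m = 5.015625, g(m) = -0.1892 (−); new bracket [4.90625, 5.015625]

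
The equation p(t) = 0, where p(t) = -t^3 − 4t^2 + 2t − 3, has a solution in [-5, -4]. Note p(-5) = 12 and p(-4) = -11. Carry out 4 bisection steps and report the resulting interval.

midpoint -4.5: p = -1.875 < 0 → [-5, -4.5]
midpoint -4.75: p = 4.421875 > 0 → [-4.75, -4.5]
midpoint -4.625: p = 1.119141 > 0 → [-4.625, -4.5]
midpoint -4.5625: p = -0.4158 < 0 → [-4.625, -4.5625]

[-4.625, -4.5625]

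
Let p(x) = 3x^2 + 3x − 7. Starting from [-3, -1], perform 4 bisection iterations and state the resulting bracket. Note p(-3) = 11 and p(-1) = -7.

[-2.125, -2]

m = -2, p(m) = -1 (−); new bracket [-3, -2]
m = -2.5, p(m) = 4.25 (+); new bracket [-2.5, -2]
m = -2.25, p(m) = 1.4375 (+); new bracket [-2.25, -2]
m = -2.125, p(m) = 0.1719 (+); new bracket [-2.125, -2]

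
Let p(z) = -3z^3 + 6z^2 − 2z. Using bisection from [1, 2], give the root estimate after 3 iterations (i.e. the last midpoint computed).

1.625

midpoint 1.5: p = 0.375 > 0 → [1.5, 2]
midpoint 1.75: p = -1.203125 < 0 → [1.5, 1.75]
midpoint 1.625: p = -0.279297 < 0 → [1.5, 1.625]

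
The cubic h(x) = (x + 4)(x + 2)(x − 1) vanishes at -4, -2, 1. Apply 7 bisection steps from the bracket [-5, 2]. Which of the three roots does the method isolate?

1

x = -1.5 gives h = -3.125, negative; keep [-1.5, 2]
x = 0.25 gives h = -7.171875, negative; keep [0.25, 2]
x = 1.125 gives h = 2.001953, positive; keep [0.25, 1.125]
x = 0.6875 gives h = -3.9368, negative; keep [0.6875, 1.125]
x = 0.90625 gives h = -1.3368, negative; keep [0.90625, 1.125]
x = 1.015625 gives h = 0.2363, positive; keep [0.90625, 1.015625]
x = 0.9609375 gives h = -0.5738, negative; keep [0.9609375, 1.015625]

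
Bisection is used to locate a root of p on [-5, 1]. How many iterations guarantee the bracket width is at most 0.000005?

Width after n steps is 6/2^n. Need 2^n ≥ 6/0.000005 = 1200000.
2^20 = 1048576 < 1200000 ≤ 2^21 = 2097152, so n = 21.

21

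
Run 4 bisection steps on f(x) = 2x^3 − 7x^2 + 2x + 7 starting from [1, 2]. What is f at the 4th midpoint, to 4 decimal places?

m = 1.5, f(m) = 1 (+); new bracket [1.5, 2]
m = 1.75, f(m) = -0.21875 (−); new bracket [1.5, 1.75]
m = 1.625, f(m) = 0.347656 (+); new bracket [1.625, 1.75]
m = 1.6875, f(m) = 0.0522 (+); new bracket [1.6875, 1.75]

0.0522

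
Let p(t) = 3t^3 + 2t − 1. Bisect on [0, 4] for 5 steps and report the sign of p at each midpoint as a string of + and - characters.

t = 2 gives p = 27, positive; keep [0, 2]
t = 1 gives p = 4, positive; keep [0, 1]
t = 0.5 gives p = 0.375, positive; keep [0, 0.5]
t = 0.25 gives p = -0.4531, negative; keep [0.25, 0.5]
t = 0.375 gives p = -0.0918, negative; keep [0.375, 0.5]

+++--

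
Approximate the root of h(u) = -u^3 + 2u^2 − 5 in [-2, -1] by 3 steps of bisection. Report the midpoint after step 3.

-1.125

m = -1.5, h(m) = 2.875 (+); new bracket [-1.5, -1]
m = -1.25, h(m) = 0.078125 (+); new bracket [-1.25, -1]
m = -1.125, h(m) = -1.044922 (−); new bracket [-1.25, -1.125]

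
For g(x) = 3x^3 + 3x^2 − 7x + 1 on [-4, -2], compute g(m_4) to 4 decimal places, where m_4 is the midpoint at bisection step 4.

0.6348

g(-3) = -32 < 0, so the root lies in [-3, -2]
g(-2.5) = -9.625 < 0, so the root lies in [-2.5, -2]
g(-2.25) = -2.234375 < 0, so the root lies in [-2.25, -2]
g(-2.125) = 0.6348 > 0, so the root lies in [-2.25, -2.125]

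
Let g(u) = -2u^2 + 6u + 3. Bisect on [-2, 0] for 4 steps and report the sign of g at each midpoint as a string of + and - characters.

g(-1) = -5 < 0, so the root lies in [-1, 0]
g(-0.5) = -0.5 < 0, so the root lies in [-0.5, 0]
g(-0.25) = 1.375 > 0, so the root lies in [-0.5, -0.25]
g(-0.375) = 0.4688 > 0, so the root lies in [-0.5, -0.375]

--++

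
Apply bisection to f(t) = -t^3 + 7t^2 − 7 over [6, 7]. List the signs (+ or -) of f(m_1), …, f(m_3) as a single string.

t = 6.5 gives f = 14.125, positive; keep [6.5, 7]
t = 6.75 gives f = 4.390625, positive; keep [6.75, 7]
t = 6.875 gives f = -1.091797, negative; keep [6.75, 6.875]

++-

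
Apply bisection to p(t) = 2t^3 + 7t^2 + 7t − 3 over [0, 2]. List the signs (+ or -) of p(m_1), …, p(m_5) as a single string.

++-+-

midpoint 1: p = 13 > 0 → [0, 1]
midpoint 0.5: p = 2.5 > 0 → [0, 0.5]
midpoint 0.25: p = -0.78125 < 0 → [0.25, 0.5]
midpoint 0.375: p = 0.7148 > 0 → [0.25, 0.375]
midpoint 0.3125: p = -0.0679 < 0 → [0.3125, 0.375]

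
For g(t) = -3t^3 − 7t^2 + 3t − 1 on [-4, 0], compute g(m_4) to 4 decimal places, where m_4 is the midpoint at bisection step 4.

midpoint -2: g = -11 < 0 → [-4, -2]
midpoint -3: g = 8 > 0 → [-3, -2]
midpoint -2.5: g = -5.375 < 0 → [-3, -2.5]
midpoint -2.75: g = 0.2031 > 0 → [-2.75, -2.5]

0.2031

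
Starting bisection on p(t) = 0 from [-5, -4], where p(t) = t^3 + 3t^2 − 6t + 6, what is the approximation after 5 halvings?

midpoint -4.5: p = 2.625 > 0 → [-5, -4.5]
midpoint -4.75: p = -4.984375 < 0 → [-4.75, -4.5]
midpoint -4.625: p = -1.009766 < 0 → [-4.625, -4.5]
midpoint -4.5625: p = 0.8494 > 0 → [-4.625, -4.5625]
midpoint -4.59375: p = -0.0697 < 0 → [-4.59375, -4.5625]

-4.59375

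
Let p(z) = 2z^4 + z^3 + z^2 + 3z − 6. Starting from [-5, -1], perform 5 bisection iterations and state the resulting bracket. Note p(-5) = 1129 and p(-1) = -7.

[-1.625, -1.5]

p(-3) = 129 > 0, so the root lies in [-3, -1]
p(-2) = 16 > 0, so the root lies in [-2, -1]
p(-1.5) = -1.5 < 0, so the root lies in [-2, -1.5]
p(-1.75) = 5.2109 > 0, so the root lies in [-1.75, -1.5]
p(-1.625) = 1.4204 > 0, so the root lies in [-1.625, -1.5]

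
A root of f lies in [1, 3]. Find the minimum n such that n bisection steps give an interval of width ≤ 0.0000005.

Width after n steps is 2/2^n. Need 2^n ≥ 2/0.0000005 = 4000000.
2^21 = 2097152 < 4000000 ≤ 2^22 = 4194304, so n = 22.

22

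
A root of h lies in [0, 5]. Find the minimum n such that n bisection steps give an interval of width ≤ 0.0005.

Width after n steps is 5/2^n. Need 2^n ≥ 5/0.0005 = 10000.
2^13 = 8192 < 10000 ≤ 2^14 = 16384, so n = 14.

14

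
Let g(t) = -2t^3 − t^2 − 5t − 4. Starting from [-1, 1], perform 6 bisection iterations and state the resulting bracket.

t = 0 gives g = -4, negative; keep [-1, 0]
t = -0.5 gives g = -1.5, negative; keep [-1, -0.5]
t = -0.75 gives g = 0.03125, positive; keep [-0.75, -0.5]
t = -0.625 gives g = -0.7773, negative; keep [-0.75, -0.625]
t = -0.6875 gives g = -0.3853, negative; keep [-0.75, -0.6875]
t = -0.71875 gives g = -0.1802, negative; keep [-0.75, -0.71875]

[-0.75, -0.71875]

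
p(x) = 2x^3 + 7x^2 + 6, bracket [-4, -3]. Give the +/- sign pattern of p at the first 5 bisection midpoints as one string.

x = -3.5 gives p = 6, positive; keep [-4, -3.5]
x = -3.75 gives p = -1.03125, negative; keep [-3.75, -3.5]
x = -3.625 gives p = 2.714844, positive; keep [-3.75, -3.625]
x = -3.6875 gives p = 0.9009, positive; keep [-3.75, -3.6875]
x = -3.71875 gives p = -0.0502, negative; keep [-3.71875, -3.6875]

+-++-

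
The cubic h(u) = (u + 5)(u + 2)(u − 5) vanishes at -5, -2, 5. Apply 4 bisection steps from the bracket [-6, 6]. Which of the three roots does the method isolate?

5

m = 0, h(m) = -50 (−); new bracket [0, 6]
m = 3, h(m) = -80 (−); new bracket [3, 6]
m = 4.5, h(m) = -30.875 (−); new bracket [4.5, 6]
m = 5.25, h(m) = 18.5781 (+); new bracket [4.5, 5.25]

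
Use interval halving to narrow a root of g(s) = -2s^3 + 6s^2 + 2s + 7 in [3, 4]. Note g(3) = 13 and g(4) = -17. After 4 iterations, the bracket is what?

s = 3.5 gives g = 1.75, positive; keep [3.5, 4]
s = 3.75 gives g = -6.59375, negative; keep [3.5, 3.75]
s = 3.625 gives g = -2.175781, negative; keep [3.5, 3.625]
s = 3.5625 gives g = -0.1528, negative; keep [3.5, 3.5625]

[3.5, 3.5625]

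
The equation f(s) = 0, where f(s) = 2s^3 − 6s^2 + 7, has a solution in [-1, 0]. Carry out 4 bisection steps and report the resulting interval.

[-1, -0.9375]

f(-0.5) = 5.25 > 0, so the root lies in [-1, -0.5]
f(-0.75) = 2.78125 > 0, so the root lies in [-1, -0.75]
f(-0.875) = 1.066406 > 0, so the root lies in [-1, -0.875]
f(-0.9375) = 0.0786 > 0, so the root lies in [-1, -0.9375]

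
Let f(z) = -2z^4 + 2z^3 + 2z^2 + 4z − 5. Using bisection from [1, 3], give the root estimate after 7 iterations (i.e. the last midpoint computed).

z = 2 gives f = -5, negative; keep [1, 2]
z = 1.5 gives f = 2.125, positive; keep [1.5, 2]
z = 1.75 gives f = 0.085938, positive; keep [1.75, 2]
z = 1.875 gives f = -2.0044, negative; keep [1.75, 1.875]
z = 1.8125 gives f = -0.8555, negative; keep [1.75, 1.8125]
z = 1.78125 gives f = -0.36, negative; keep [1.75, 1.78125]
z = 1.765625 gives f = -0.131, negative; keep [1.75, 1.765625]

1.765625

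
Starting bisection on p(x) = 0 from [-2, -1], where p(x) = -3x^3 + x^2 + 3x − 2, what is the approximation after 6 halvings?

midpoint -1.5: p = 5.875 > 0 → [-1.5, -1]
midpoint -1.25: p = 1.671875 > 0 → [-1.25, -1]
midpoint -1.125: p = 0.162109 > 0 → [-1.125, -1]
midpoint -1.0625: p = -0.4602 < 0 → [-1.125, -1.0625]
midpoint -1.09375: p = -0.1596 < 0 → [-1.125, -1.09375]
midpoint -1.109375: p = -0.0014 < 0 → [-1.125, -1.109375]

-1.109375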